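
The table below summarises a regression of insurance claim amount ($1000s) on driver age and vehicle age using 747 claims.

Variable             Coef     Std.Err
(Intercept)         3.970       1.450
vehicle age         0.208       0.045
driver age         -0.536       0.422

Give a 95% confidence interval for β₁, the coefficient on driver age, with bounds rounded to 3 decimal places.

Read off: b = -0.536, SE = 0.422 for driver age.
df = n − k − 1 = 747 − 2 − 1 = 744.
t* = t_{0.025, 744} = 1.963158.
Margin = t* × SE = 1.963158 × 0.422 = 0.82845.
CI: -0.536 ± 0.82845 → (-1.364, 0.292).

(-1.364, 0.292)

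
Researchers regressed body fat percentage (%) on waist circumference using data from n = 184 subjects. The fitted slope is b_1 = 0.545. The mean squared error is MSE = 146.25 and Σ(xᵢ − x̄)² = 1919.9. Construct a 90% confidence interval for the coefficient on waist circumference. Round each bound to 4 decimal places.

(0.0887, 1.0013)

SE(b_1) = √(MSE/Sₓₓ) = √(146.25/1919.9) = 0.276.
df = n − 2 = 182.
t* = t_{0.05, 182} = 1.653269.
Margin = t* × SE = 1.653269 × 0.276 = 0.456302.
CI: 0.545 ± 0.456302 → (0.0887, 1.0013).
With 90% confidence, each one-unit increase in waist circumference is associated with a change of between 0.0887 and 1.0013 % in body fat percentage.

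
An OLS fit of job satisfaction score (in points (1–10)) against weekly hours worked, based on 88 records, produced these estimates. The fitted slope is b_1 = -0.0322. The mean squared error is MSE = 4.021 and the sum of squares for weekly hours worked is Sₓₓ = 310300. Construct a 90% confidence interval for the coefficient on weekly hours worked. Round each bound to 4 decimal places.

SE(b_1) = √(MSE/Sₓₓ) = √(4.021/310300) = 0.00359978.
df = n − 2 = 86.
t* = t_{0.05, 86} = 1.662765.
Margin = t* × SE = 1.662765 × 0.00359978 = 0.005986.
CI: -0.0322 ± 0.005986 → (-0.0382, -0.0262).
With 90% confidence, each one-unit increase in weekly hours worked is associated with a change of between -0.0382 and -0.0262 points (1–10) in job satisfaction score.

(-0.0382, -0.0262)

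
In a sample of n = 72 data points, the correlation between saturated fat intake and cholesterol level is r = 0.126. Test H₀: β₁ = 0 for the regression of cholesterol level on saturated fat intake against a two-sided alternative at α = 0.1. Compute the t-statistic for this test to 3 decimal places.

t = r·√(n − 2)/√(1 − r²) = 0.126·√70/√0.984124 = 1.063.
df = n − 2 = 70.
Two-sided p ≈ 0.2916, which is ≥ 0.1, so fail to reject H₀.
The data do not give significant evidence of a linear association between saturated fat intake and cholesterol level.

t = 1.063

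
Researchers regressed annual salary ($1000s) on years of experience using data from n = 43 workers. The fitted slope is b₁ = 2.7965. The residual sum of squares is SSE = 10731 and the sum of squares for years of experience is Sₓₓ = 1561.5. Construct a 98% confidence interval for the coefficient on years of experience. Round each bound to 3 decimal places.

MSE = SSE/(n − 2) = 10731/41 = 261.732.
SE(b₁) = √(MSE/Sₓₓ) = √(261.732/1561.5) = 0.409409.
df = n − 2 = 41.
t* = t_{0.01, 41} = 2.420803.
Margin = t* × SE = 2.420803 × 0.409409 = 0.99110.
CI: 2.7965 ± 0.99110 → (1.805, 3.788).
With 98% confidence, each one-unit increase in years of experience is associated with a change of between 1.805 and 3.788 $1000s in annual salary.

(1.805, 3.788)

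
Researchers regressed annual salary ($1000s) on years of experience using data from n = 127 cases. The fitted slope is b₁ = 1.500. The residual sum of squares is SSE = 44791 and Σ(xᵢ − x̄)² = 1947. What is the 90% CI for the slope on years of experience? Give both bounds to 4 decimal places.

(0.7891, 2.2109)

MSE = SSE/(n − 2) = 44791/125 = 358.328.
SE(b₁) = √(MSE/Sₓₓ) = √(358.328/1947) = 0.429.
df = n − 2 = 125.
t* = t_{0.05, 125} = 1.657135.
Margin = t* × SE = 1.657135 × 0.429 = 0.710911.
CI: 1.500 ± 0.710911 → (0.7891, 2.2109).
With 90% confidence, each one-unit increase in years of experience is associated with a change of between 0.7891 and 2.2109 $1000s in annual salary.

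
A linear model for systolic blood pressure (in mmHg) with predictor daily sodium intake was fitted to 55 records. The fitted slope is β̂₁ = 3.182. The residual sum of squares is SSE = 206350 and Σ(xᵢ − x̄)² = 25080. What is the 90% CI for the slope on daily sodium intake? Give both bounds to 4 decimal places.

(2.5224, 3.8416)

MSE = SSE/(n − 2) = 206350/53 = 3893.4.
SE(β̂₁) = √(MSE/Sₓₓ) = √(3893.4/25080) = 0.394004.
df = n − 2 = 53.
t* = t_{0.05, 53} = 1.674116.
Margin = t* × SE = 1.674116 × 0.394004 = 0.659608.
CI: 3.182 ± 0.659608 → (2.5224, 3.8416).
With 90% confidence, each one-unit increase in daily sodium intake is associated with a change of between 2.5224 and 3.8416 mmHg in systolic blood pressure.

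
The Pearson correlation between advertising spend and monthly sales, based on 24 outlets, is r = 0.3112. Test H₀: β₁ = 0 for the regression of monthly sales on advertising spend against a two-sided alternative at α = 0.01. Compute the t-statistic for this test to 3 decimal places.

t = r·√(n − 2)/√(1 − r²) = 0.3112·√22/√0.903155 = 1.536.
df = n − 2 = 22.
Two-sided p ≈ 0.1388, which is ≥ 0.01, so fail to reject H₀.
The data do not give significant evidence of a linear association between advertising spend and monthly sales.

t = 1.536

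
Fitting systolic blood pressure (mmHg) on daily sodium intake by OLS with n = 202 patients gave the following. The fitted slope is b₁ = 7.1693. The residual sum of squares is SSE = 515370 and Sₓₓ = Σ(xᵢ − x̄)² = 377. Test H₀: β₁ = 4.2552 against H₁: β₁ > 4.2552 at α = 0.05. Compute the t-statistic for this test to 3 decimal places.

MSE = SSE/(n − 2) = 515370/200 = 2576.85.
SE(b₁) = √(MSE/Sₓₓ) = √(2576.85/377) = 2.61441.
t = (7.1693 − 4.2552) / 2.61441 = 1.115.
df = n − 2 = 200.
One-sided p ≈ 0.1332, which is ≥ 0.05, so fail to reject H₀.
The data do not give significant evidence that the true slope on daily sodium intake exceeds 4.2552 mmHg per unit.

t = 1.115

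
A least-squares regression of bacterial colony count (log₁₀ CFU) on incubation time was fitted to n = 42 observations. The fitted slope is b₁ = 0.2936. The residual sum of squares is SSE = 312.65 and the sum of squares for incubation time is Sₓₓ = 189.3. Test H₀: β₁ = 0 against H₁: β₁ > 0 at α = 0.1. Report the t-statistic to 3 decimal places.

MSE = SSE/(n − 2) = 312.65/40 = 7.81625.
SE(b₁) = √(MSE/Sₓₓ) = √(7.81625/189.3) = 0.2032.
t = 0.2936 / 0.2032 = 1.445.
df = n − 2 = 40.
One-sided p ≈ 0.0781, which is < 0.1, so reject H₀.
There is evidence that the true slope on incubation time is positive.

t = 1.445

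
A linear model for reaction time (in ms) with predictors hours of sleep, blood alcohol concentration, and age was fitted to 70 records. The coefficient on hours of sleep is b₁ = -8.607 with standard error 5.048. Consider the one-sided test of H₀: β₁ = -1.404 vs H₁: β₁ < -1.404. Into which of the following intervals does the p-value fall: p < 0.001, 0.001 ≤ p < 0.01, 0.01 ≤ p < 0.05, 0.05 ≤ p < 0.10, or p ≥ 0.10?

0.05 ≤ p < 0.10

t = (-8.607 − (-1.404)) / 5.048 = -1.427.
df = n − k − 1 = 70 − 3 − 1 = 66.
One-sided p = P(T_{66} < t) ≈ 0.0792.
So 0.05 ≤ p < 0.10.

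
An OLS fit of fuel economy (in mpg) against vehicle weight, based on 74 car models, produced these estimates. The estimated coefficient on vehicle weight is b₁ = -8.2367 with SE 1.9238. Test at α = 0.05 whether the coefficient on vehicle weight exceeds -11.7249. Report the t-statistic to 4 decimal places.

t = 1.8132

H₀: β₁ = -11.7249 vs H₁: β₁ > -11.7249.
t = (b₁ − β₁⁰)/SE = (-8.2367 − (-11.7249)) / 1.9238 = 1.8132.
df = n − 2 = 74 − 2 = 72.
One-sided p ≈ 0.0370, which is < 0.05, so reject H₀.
There is evidence that the true slope on vehicle weight exceeds -11.7249 mpg per unit.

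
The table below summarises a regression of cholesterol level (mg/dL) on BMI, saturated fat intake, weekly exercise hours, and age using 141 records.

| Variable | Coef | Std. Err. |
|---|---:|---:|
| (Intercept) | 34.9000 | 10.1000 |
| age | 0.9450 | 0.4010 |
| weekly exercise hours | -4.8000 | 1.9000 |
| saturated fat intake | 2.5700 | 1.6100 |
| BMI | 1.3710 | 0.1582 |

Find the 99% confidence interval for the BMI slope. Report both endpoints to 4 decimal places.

Read off: b = 1.3710, SE = 0.1582 for BMI.
df = n − k − 1 = 141 − 4 − 1 = 136.
t* = t_{0.005, 136} = 2.612463.
Margin = t* × SE = 2.612463 × 0.1582 = 0.413292.
CI: 1.3710 ± 0.413292 → (0.9577, 1.7843).

(0.9577, 1.7843)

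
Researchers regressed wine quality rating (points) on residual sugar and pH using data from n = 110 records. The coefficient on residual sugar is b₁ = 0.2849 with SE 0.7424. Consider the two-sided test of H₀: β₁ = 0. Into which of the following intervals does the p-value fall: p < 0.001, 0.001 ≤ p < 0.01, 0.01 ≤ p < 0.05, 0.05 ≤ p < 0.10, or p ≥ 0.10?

p ≥ 0.10

t = 0.2849 / 0.7424 = 0.384.
df = n − k − 1 = 110 − 2 − 1 = 107.
Two-sided p = 2·P(T_{107} > |t|) ≈ 0.7019.
So p ≥ 0.10.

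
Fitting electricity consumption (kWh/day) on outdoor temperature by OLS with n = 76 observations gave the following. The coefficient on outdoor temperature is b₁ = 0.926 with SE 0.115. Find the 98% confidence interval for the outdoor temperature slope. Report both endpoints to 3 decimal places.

(0.653, 1.199)

df = n − 2 = 76 − 2 = 74.
t* = t_{0.01, 74} = 2.377802.
Margin = t* × SE = 2.377802 × 0.115 = 0.27345.
CI: 0.926 ± 0.27345 → (0.653, 1.199).
With 98% confidence, each one-unit increase in outdoor temperature is associated with a change of between 0.653 and 1.199 kWh/day in electricity consumption.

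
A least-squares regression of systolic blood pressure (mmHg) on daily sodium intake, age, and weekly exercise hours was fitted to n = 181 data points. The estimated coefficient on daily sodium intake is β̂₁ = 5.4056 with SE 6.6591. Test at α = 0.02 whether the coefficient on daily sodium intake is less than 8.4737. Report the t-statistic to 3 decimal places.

H₀: β₁ = 8.4737 vs H₁: β₁ < 8.4737.
t = (β̂₁ − β₁⁰)/SE = (5.4056 − 8.4737) / 6.6591 = -0.461.
df = n − k − 1 = 181 − 3 − 1 = 177.
One-sided p ≈ 0.3228, which is ≥ 0.02, so fail to reject H₀.
The data do not give significant evidence that the true slope on daily sodium intake is below 8.4737 mmHg per unit, holding the other predictors fixed.

t = -0.461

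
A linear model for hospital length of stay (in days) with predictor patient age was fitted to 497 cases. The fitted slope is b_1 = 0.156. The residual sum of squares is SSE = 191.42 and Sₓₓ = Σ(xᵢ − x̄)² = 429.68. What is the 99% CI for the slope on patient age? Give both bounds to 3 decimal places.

MSE = SSE/(n − 2) = 191.42/495 = 0.386707.
SE(b_1) = √(MSE/Sₓₓ) = √(0.386707/429.68) = 0.0299998.
df = n − 2 = 495.
t* = t_{0.005, 495} = 2.585798.
Margin = t* × SE = 2.585798 × 0.0299998 = 0.07757.
CI: 0.156 ± 0.07757 → (0.078, 0.234).
With 99% confidence, each one-unit increase in patient age is associated with a change of between 0.078 and 0.234 days in hospital length of stay.

(0.078, 0.234)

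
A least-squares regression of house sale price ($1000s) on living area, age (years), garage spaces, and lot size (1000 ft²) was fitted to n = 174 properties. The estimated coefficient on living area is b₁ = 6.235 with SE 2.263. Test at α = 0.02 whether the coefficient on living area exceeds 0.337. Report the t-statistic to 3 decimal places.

H₀: β₁ = 0.337 vs H₁: β₁ > 0.337.
t = (b₁ − β₁⁰)/SE = (6.235 − 0.337) / 2.263 = 2.606.
df = n − k − 1 = 174 − 4 − 1 = 169.
One-sided p ≈ 0.0050, which is < 0.02, so reject H₀.
There is evidence that the true slope on living area exceeds 0.337 $1000s per unit, holding the other predictors fixed.

t = 2.606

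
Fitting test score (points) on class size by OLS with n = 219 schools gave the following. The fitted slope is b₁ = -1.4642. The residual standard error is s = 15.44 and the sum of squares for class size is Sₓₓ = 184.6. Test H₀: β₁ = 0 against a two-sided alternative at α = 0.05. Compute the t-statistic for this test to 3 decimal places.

t = -1.288

SE(b₁) = s/√Sₓₓ = 15.44/√184.6 = 1.1364.
t = -1.4642 / 1.1364 = -1.288.
df = n − 2 = 217.
Two-sided p ≈ 0.1990, which is ≥ 0.05, so fail to reject H₀.
The data do not give significant evidence of an association between class size and test score.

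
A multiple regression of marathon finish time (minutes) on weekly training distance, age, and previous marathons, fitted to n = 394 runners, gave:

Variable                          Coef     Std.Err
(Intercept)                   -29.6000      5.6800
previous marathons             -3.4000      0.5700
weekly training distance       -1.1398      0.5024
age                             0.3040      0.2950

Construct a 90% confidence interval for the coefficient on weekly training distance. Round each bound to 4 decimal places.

(-1.9681, -0.3115)

Read off: b = -1.1398, SE = 0.5024 for weekly training distance.
df = n − k − 1 = 394 − 3 − 1 = 390.
t* = t_{0.05, 390} = 1.64877.
Margin = t* × SE = 1.64877 × 0.5024 = 0.828342.
CI: -1.1398 ± 0.828342 → (-1.9681, -0.3115).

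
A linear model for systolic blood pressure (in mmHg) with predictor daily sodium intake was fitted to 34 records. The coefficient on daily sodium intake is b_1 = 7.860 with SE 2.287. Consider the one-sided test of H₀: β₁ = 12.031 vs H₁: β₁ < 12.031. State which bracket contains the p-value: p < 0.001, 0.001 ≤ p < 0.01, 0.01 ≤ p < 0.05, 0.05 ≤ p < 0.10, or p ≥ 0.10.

t = (7.860 − 12.031) / 2.287 = -1.824.
df = n − 2 = 34 − 2 = 32.
One-sided p = P(T_{32} < t) ≈ 0.0388.
So 0.01 ≤ p < 0.05.

0.01 ≤ p < 0.05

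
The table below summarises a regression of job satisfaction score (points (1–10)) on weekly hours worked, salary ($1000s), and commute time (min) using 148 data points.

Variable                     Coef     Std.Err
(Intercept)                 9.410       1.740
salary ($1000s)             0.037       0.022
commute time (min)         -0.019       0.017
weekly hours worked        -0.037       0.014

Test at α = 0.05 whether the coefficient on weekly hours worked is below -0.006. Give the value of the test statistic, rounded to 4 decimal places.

Read off: b = -0.037, SE = 0.014 for weekly hours worked.
H₀: β₁ = -0.006 vs H₁: β₁ < -0.006.
t = (-0.037 − (-0.006)) / 0.014 = -2.2143.
df = n − k − 1 = 148 − 3 − 1 = 144.
One-sided p ≈ 0.0142, which is < 0.05, so reject H₀.
There is evidence that the true slope on weekly hours worked is below -0.006 points (1–10) per unit, holding the other predictors fixed.

t = -2.2143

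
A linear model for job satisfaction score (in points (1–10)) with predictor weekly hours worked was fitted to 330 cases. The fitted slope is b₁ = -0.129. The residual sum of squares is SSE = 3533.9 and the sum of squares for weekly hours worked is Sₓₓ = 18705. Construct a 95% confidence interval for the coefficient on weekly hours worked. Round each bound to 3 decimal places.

MSE = SSE/(n − 2) = 3533.9/328 = 10.7741.
SE(b₁) = √(MSE/Sₓₓ) = √(10.7741/18705) = 0.024.
df = n − 2 = 328.
t* = t_{0.025, 328} = 1.967223.
Margin = t* × SE = 1.967223 × 0.024 = 0.04721.
CI: -0.129 ± 0.04721 → (-0.176, -0.082).
With 95% confidence, each one-unit increase in weekly hours worked is associated with a change of between -0.176 and -0.082 points (1–10) in job satisfaction score.

(-0.176, -0.082)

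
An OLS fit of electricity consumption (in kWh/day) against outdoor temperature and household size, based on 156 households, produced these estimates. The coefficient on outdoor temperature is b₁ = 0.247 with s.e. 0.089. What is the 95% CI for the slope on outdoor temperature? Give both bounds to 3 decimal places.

(0.071, 0.423)

df = n − k − 1 = 156 − 2 − 1 = 153.
t* = t_{0.025, 153} = 1.97559.
Margin = t* × SE = 1.97559 × 0.089 = 0.17583.
CI: 0.247 ± 0.17583 → (0.071, 0.423).
With 95% confidence, each one-unit increase in outdoor temperature is associated with a change of between 0.071 and 0.423 kWh/day in electricity consumption, holding the other predictors fixed.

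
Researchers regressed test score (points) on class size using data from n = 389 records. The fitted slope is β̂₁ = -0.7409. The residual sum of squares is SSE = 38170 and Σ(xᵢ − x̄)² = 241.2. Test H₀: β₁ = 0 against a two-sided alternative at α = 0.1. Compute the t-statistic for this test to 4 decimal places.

MSE = SSE/(n − 2) = 38170/387 = 98.6305.
SE(β̂₁) = √(MSE/Sₓₓ) = √(98.6305/241.2) = 0.639465.
t = -0.7409 / 0.639465 = -1.1586.
df = n − 2 = 387.
Two-sided p ≈ 0.2473, which is ≥ 0.1, so fail to reject H₀.
The data do not give significant evidence of an association between class size and test score.

t = -1.1586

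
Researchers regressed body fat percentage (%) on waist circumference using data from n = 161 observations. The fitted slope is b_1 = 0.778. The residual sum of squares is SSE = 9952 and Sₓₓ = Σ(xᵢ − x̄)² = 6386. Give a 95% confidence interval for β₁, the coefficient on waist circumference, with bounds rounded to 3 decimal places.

MSE = SSE/(n − 2) = 9952/159 = 62.5912.
SE(b_1) = √(MSE/Sₓₓ) = √(62.5912/6386) = 0.0990016.
df = n − 2 = 159.
t* = t_{0.025, 159} = 1.974996.
Margin = t* × SE = 1.974996 × 0.0990016 = 0.19553.
CI: 0.778 ± 0.19553 → (0.582, 0.974).
With 95% confidence, each one-unit increase in waist circumference is associated with a change of between 0.582 and 0.974 % in body fat percentage.

(0.582, 0.974)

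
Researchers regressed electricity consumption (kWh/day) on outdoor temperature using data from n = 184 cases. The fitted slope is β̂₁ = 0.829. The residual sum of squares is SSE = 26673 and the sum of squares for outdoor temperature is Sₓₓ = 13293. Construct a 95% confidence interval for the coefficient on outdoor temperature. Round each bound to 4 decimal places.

MSE = SSE/(n − 2) = 26673/182 = 146.555.
SE(β̂₁) = √(MSE/Sₓₓ) = √(146.555/13293) = 0.105.
df = n − 2 = 182.
t* = t_{0.025, 182} = 1.973084.
Margin = t* × SE = 1.973084 × 0.105 = 0.207174.
CI: 0.829 ± 0.207174 → (0.6218, 1.0362).
With 95% confidence, each one-unit increase in outdoor temperature is associated with a change of between 0.6218 and 1.0362 kWh/day in electricity consumption.

(0.6218, 1.0362)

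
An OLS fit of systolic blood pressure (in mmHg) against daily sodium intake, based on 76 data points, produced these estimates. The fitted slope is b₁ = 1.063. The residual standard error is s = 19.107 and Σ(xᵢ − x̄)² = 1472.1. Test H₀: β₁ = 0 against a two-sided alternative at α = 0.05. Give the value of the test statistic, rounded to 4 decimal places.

SE(b₁) = s/√Sₓₓ = 19.107/√1472.1 = 0.497994.
t = 1.063 / 0.497994 = 2.1346.
df = n − 2 = 74.
Two-sided p ≈ 0.0361, which is < 0.05, so reject H₀.
There is evidence that daily sodium intake is associated with systolic blood pressure.

t = 2.1346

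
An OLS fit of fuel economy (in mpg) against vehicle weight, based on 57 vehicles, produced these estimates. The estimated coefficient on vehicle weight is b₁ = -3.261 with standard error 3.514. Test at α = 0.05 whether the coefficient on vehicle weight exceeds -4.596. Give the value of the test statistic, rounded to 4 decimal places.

H₀: β₁ = -4.596 vs H₁: β₁ > -4.596.
t = (b₁ − β₁⁰)/SE = (-3.261 − (-4.596)) / 3.514 = 0.3799.
df = n − 2 = 57 − 2 = 55.
One-sided p ≈ 0.3527, which is ≥ 0.05, so fail to reject H₀.
The data do not give significant evidence that the true slope on vehicle weight exceeds -4.596 mpg per unit.

t = 0.3799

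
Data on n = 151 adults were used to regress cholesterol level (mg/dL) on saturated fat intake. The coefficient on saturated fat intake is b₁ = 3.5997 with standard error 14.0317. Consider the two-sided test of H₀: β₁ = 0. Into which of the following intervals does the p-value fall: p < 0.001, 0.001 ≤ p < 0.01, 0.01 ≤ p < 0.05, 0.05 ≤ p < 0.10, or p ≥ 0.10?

t = 3.5997 / 14.0317 = 0.257.
df = n − 2 = 151 − 2 = 149.
Two-sided p = 2·P(T_{149} > |t|) ≈ 0.7979.
So p ≥ 0.10.

p ≥ 0.10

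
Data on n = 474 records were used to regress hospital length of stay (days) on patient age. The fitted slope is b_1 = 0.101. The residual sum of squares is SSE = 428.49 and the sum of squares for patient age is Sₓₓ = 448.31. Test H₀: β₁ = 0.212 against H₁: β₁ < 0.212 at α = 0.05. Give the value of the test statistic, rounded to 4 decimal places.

t = -2.4667

MSE = SSE/(n − 2) = 428.49/472 = 0.907818.
SE(b_1) = √(MSE/Sₓₓ) = √(0.907818/448.31) = 0.0449998.
t = (0.101 − 0.212) / 0.0449998 = -2.4667.
df = n − 2 = 472.
One-sided p ≈ 0.0070, which is < 0.05, so reject H₀.
There is evidence that the true slope on patient age is below 0.212 days per unit.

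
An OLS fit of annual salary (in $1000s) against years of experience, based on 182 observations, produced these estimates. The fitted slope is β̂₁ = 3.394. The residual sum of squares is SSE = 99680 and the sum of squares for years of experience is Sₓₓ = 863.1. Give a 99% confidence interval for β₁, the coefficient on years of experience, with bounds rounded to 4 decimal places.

(1.3086, 5.4794)

MSE = SSE/(n − 2) = 99680/180 = 553.778.
SE(β̂₁) = √(MSE/Sₓₓ) = √(553.778/863.1) = 0.801009.
df = n − 2 = 180.
t* = t_{0.005, 180} = 2.603418.
Margin = t* × SE = 2.603418 × 0.801009 = 2.085361.
CI: 3.394 ± 2.085361 → (1.3086, 5.4794).
With 99% confidence, each one-unit increase in years of experience is associated with a change of between 1.3086 and 5.4794 $1000s in annual salary.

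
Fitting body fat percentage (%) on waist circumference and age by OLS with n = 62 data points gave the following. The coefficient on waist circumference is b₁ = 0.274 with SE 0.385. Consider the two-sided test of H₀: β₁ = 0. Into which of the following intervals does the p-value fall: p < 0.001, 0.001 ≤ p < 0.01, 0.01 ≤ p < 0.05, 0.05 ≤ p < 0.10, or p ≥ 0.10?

t = 0.274 / 0.385 = 0.712.
df = n − k − 1 = 62 − 2 − 1 = 59.
Two-sided p = 2·P(T_{59} > |t|) ≈ 0.4795.
So p ≥ 0.10.

p ≥ 0.10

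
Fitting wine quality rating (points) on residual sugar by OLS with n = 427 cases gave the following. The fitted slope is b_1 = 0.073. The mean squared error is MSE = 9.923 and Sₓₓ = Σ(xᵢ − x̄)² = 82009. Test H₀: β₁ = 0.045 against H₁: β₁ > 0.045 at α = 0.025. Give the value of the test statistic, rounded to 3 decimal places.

t = 2.545

SE(b_1) = √(MSE/Sₓₓ) = √(9.923/82009) = 0.011.
t = (0.073 − 0.045) / 0.011 = 2.545.
df = n − 2 = 425.
One-sided p ≈ 0.0056, which is < 0.025, so reject H₀.
There is evidence that the true slope on residual sugar exceeds 0.045 points per unit.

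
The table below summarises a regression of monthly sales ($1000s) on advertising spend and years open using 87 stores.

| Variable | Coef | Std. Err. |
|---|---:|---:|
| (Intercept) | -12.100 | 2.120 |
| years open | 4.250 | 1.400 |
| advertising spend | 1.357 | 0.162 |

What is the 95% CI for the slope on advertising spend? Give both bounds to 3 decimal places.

(1.035, 1.679)

Read off: b = 1.357, SE = 0.162 for advertising spend.
df = n − k − 1 = 87 − 2 − 1 = 84.
t* = t_{0.025, 84} = 1.98861.
Margin = t* × SE = 1.98861 × 0.162 = 0.32215.
CI: 1.357 ± 0.32215 → (1.035, 1.679).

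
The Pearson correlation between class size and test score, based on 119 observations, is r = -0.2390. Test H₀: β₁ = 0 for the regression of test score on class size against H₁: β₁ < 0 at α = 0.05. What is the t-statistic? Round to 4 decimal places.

t = -2.6623

t = r·√(n − 2)/√(1 − r²) = -0.2390·√117/√0.942879 = -2.6623.
df = n − 2 = 117.
One-sided p ≈ 0.0044, which is < 0.05, so reject H₀.
There is evidence of a linear association between class size and test score.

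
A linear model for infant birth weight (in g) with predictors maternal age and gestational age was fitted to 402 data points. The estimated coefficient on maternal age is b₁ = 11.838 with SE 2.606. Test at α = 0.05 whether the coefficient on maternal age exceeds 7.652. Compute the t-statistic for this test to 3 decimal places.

H₀: β₁ = 7.652 vs H₁: β₁ > 7.652.
t = (b₁ − β₁⁰)/SE = (11.838 − 7.652) / 2.606 = 1.606.
df = n − k − 1 = 402 − 2 − 1 = 399.
One-sided p ≈ 0.0545, which is ≥ 0.05, so fail to reject H₀.
The data do not give significant evidence that the true slope on maternal age exceeds 7.652 g per unit, holding the other predictors fixed.

t = 1.606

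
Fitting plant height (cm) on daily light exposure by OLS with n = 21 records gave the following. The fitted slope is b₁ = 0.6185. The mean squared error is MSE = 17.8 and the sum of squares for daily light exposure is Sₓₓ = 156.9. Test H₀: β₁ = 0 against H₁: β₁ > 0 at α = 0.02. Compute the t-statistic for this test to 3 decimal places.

t = 1.836

SE(b₁) = √(MSE/Sₓₓ) = √(17.8/156.9) = 0.336821.
t = 0.6185 / 0.336821 = 1.836.
df = n − 2 = 19.
One-sided p ≈ 0.0410, which is ≥ 0.02, so fail to reject H₀.
The data do not give significant evidence that the true slope on daily light exposure is positive.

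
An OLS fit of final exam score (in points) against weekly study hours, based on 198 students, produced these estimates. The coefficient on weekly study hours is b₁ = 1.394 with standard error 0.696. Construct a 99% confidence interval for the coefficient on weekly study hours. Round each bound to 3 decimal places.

df = n − 2 = 198 − 2 = 196.
t* = t_{0.005, 196} = 2.601145.
Margin = t* × SE = 2.601145 × 0.696 = 1.81040.
CI: 1.394 ± 1.81040 → (-0.416, 3.204).
With 99% confidence, each one-unit increase in weekly study hours is associated with a change of between -0.416 and 3.204 points in final exam score.

(-0.416, 3.204)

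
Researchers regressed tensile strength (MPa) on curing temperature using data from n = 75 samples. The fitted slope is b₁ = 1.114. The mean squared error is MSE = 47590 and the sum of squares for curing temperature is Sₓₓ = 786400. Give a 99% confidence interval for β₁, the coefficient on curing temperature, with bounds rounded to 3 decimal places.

(0.463, 1.765)

SE(b₁) = √(MSE/Sₓₓ) = √(47590/786400) = 0.246001.
df = n − 2 = 73.
t* = t_{0.005, 73} = 2.644869.
Margin = t* × SE = 2.644869 × 0.246001 = 0.65064.
CI: 1.114 ± 0.65064 → (0.463, 1.765).
With 99% confidence, each one-unit increase in curing temperature is associated with a change of between 0.463 and 1.765 MPa in tensile strength.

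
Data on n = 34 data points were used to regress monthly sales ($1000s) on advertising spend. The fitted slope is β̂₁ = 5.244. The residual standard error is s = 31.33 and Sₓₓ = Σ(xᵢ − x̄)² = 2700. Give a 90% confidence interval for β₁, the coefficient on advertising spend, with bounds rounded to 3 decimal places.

SE(β̂₁) = s/√Sₓₓ = 31.33/√2700 = 0.602946.
df = n − 2 = 32.
t* = t_{0.05, 32} = 1.693889.
Margin = t* × SE = 1.693889 × 0.602946 = 1.02132.
CI: 5.244 ± 1.02132 → (4.223, 6.265).
With 90% confidence, each one-unit increase in advertising spend is associated with a change of between 4.223 and 6.265 $1000s in monthly sales.

(4.223, 6.265)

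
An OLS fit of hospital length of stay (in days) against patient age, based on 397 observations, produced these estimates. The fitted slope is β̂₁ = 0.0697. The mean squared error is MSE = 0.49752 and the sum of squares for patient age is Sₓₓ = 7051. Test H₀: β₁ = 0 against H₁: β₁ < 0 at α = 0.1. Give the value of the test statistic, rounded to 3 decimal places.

SE(β̂₁) = √(MSE/Sₓₓ) = √(0.49752/7051) = 0.00840001.
t = 0.0697 / 0.00840001 = 8.298.
df = n − 2 = 395.
One-sided p ≈ 1.0000, which is ≥ 0.1, so fail to reject H₀.
The data do not give significant evidence that the true slope on patient age is negative.

t = 8.298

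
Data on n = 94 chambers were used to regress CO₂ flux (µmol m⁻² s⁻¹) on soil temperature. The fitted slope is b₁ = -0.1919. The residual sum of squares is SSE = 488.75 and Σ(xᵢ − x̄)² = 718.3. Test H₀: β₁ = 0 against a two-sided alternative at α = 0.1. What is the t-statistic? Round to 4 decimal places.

t = -2.2314

MSE = SSE/(n − 2) = 488.75/92 = 5.3125.
SE(b₁) = √(MSE/Sₓₓ) = √(5.3125/718.3) = 0.0859996.
t = -0.1919 / 0.0859996 = -2.2314.
df = n − 2 = 92.
Two-sided p ≈ 0.0281, which is < 0.1, so reject H₀.
There is evidence that soil temperature is associated with CO₂ flux.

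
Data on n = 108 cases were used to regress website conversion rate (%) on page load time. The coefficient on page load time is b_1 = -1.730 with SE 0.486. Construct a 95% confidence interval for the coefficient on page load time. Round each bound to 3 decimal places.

(-2.694, -0.766)

df = n − 2 = 108 − 2 = 106.
t* = t_{0.025, 106} = 1.982597.
Margin = t* × SE = 1.982597 × 0.486 = 0.96354.
CI: -1.730 ± 0.96354 → (-2.694, -0.766).
With 95% confidence, each one-unit increase in page load time is associated with a change of between -2.694 and -0.766 % in website conversion rate.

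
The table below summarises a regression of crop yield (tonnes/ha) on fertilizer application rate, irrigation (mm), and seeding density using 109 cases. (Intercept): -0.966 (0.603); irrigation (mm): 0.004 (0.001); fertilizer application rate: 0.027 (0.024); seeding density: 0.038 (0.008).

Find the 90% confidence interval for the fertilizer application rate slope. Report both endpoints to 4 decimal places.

Read off: b = 0.027, SE = 0.024 for fertilizer application rate.
df = n − k − 1 = 109 − 3 − 1 = 105.
t* = t_{0.05, 105} = 1.659495.
Margin = t* × SE = 1.659495 × 0.024 = 0.039828.
CI: 0.027 ± 0.039828 → (-0.0128, 0.0668).

(-0.0128, 0.0668)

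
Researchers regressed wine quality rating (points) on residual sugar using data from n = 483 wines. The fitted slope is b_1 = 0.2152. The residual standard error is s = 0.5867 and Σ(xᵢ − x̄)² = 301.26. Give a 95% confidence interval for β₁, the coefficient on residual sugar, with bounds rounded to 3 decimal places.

SE(b_1) = s/√Sₓₓ = 0.5867/√301.26 = 0.0338022.
df = n − 2 = 481.
t* = t_{0.025, 481} = 1.964908.
Margin = t* × SE = 1.964908 × 0.0338022 = 0.06642.
CI: 0.2152 ± 0.06642 → (0.149, 0.282).
With 95% confidence, each one-unit increase in residual sugar is associated with a change of between 0.149 and 0.282 points in wine quality rating.

(0.149, 0.282)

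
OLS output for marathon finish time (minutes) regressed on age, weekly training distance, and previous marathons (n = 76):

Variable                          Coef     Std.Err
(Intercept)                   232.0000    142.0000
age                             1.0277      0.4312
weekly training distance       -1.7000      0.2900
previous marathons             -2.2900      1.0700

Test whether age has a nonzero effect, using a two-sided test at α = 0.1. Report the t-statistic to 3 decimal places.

Read off: b = 1.0277, SE = 0.4312 for age.
H₀: β₁ = 0 vs H₁: β₁ ≠ 0.
t = 1.0277 / 0.4312 = 2.383.
df = n − k − 1 = 76 − 3 − 1 = 72.
Two-sided p ≈ 0.0198, which is < 0.1, so reject H₀.
There is evidence that age is associated with marathon finish time, holding the other predictors fixed.

t = 2.383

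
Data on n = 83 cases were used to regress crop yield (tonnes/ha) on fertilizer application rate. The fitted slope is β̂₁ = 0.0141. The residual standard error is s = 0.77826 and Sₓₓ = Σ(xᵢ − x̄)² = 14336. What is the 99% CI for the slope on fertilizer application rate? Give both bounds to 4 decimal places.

SE(β̂₁) = s/√Sₓₓ = 0.77826/√14336 = 0.00649996.
df = n − 2 = 81.
t* = t_{0.005, 81} = 2.637897.
Margin = t* × SE = 2.637897 × 0.00649996 = 0.017146.
CI: 0.0141 ± 0.017146 → (-0.0030, 0.0312).
With 99% confidence, each one-unit increase in fertilizer application rate is associated with a change of between -0.0030 and 0.0312 tonnes/ha in crop yield.

(-0.0030, 0.0312)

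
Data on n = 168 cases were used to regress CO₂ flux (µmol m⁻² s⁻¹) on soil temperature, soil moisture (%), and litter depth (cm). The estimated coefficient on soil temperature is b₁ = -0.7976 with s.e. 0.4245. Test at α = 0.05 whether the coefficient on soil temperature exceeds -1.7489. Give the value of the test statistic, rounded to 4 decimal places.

t = 2.2410

H₀: β₁ = -1.7489 vs H₁: β₁ > -1.7489.
t = (b₁ − β₁⁰)/SE = (-0.7976 − (-1.7489)) / 0.4245 = 2.2410.
df = n − k − 1 = 168 − 3 − 1 = 164.
One-sided p ≈ 0.0132, which is < 0.05, so reject H₀.
There is evidence that the true slope on soil temperature exceeds -1.7489 µmol m⁻² s⁻¹ per unit, holding the other predictors fixed.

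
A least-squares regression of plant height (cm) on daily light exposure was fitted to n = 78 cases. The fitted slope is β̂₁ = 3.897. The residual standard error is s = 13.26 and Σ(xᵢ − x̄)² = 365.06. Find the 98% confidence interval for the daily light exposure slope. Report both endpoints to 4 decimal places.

SE(β̂₁) = s/√Sₓₓ = 13.26/√365.06 = 0.694003.
df = n − 2 = 76.
t* = t_{0.01, 76} = 2.37642.
Margin = t* × SE = 2.37642 × 0.694003 = 1.649243.
CI: 3.897 ± 1.649243 → (2.2478, 5.5462).
With 98% confidence, each one-unit increase in daily light exposure is associated with a change of between 2.2478 and 5.5462 cm in plant height.

(2.2478, 5.5462)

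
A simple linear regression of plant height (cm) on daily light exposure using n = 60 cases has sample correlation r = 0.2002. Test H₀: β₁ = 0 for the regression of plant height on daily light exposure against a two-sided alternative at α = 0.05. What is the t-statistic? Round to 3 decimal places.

t = r·√(n − 2)/√(1 − r²) = 0.2002·√58/√0.95992 = 1.556.
df = n − 2 = 58.
Two-sided p ≈ 0.1251, which is ≥ 0.05, so fail to reject H₀.
The data do not give significant evidence of a linear association between daily light exposure and plant height.

t = 1.556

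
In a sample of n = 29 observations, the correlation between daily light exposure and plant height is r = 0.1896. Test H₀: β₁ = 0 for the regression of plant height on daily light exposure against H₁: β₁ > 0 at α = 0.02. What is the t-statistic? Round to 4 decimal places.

t = r·√(n − 2)/√(1 − r²) = 0.1896·√27/√0.964052 = 1.0034.
df = n − 2 = 27.
One-sided p ≈ 0.1623, which is ≥ 0.02, so fail to reject H₀.
The data do not give significant evidence of a linear association between daily light exposure and plant height.

t = 1.0034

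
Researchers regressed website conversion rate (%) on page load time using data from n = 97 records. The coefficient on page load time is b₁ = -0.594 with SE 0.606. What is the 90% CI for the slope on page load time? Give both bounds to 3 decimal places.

df = n − 2 = 97 − 2 = 95.
t* = t_{0.05, 95} = 1.661052.
Margin = t* × SE = 1.661052 × 0.606 = 1.00660.
CI: -0.594 ± 1.00660 → (-1.601, 0.413).
With 90% confidence, each one-unit increase in page load time is associated with a change of between -1.601 and 0.413 % in website conversion rate.

(-1.601, 0.413)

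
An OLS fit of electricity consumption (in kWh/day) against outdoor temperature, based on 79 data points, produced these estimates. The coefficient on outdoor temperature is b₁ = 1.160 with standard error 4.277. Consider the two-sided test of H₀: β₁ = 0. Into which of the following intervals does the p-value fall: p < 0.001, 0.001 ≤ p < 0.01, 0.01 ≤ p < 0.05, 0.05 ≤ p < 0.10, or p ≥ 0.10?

t = 1.160 / 4.277 = 0.271.
df = n − 2 = 79 − 2 = 77.
Two-sided p = 2·P(T_{77} > |t|) ≈ 0.7869.
So p ≥ 0.10.

p ≥ 0.10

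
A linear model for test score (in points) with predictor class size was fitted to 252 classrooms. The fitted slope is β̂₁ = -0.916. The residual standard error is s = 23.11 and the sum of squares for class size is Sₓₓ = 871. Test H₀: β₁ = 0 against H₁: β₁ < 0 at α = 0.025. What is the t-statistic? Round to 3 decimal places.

SE(β̂₁) = s/√Sₓₓ = 23.11/√871 = 0.783052.
t = -0.916 / 0.783052 = -1.170.
df = n − 2 = 250.
One-sided p ≈ 0.1216, which is ≥ 0.025, so fail to reject H₀.
The data do not give significant evidence that the true slope on class size is negative.

t = -1.170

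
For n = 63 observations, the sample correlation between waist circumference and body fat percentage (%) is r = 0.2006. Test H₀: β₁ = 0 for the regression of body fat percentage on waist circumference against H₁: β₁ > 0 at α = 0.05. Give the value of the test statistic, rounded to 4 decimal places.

t = r·√(n − 2)/√(1 − r²) = 0.2006·√61/√0.95976 = 1.5992.
df = n − 2 = 61.
One-sided p ≈ 0.0575, which is ≥ 0.05, so fail to reject H₀.
The data do not give significant evidence of a linear association between waist circumference and body fat percentage.

t = 1.5992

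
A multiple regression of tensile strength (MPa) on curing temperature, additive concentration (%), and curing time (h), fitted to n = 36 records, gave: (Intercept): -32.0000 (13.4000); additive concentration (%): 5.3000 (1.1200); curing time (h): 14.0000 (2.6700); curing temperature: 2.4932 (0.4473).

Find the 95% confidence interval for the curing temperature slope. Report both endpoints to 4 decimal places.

(1.5821, 3.4043)

Read off: b = 2.4932, SE = 0.4473 for curing temperature.
df = n − k − 1 = 36 − 3 − 1 = 32.
t* = t_{0.025, 32} = 2.036933.
Margin = t* × SE = 2.036933 × 0.4473 = 0.911120.
CI: 2.4932 ± 0.911120 → (1.5821, 3.4043).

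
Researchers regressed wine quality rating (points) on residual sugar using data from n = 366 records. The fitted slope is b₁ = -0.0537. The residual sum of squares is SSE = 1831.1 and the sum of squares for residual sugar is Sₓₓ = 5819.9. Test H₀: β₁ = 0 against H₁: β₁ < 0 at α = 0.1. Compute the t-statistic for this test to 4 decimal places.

t = -1.8265

MSE = SSE/(n − 2) = 1831.1/364 = 5.03049.
SE(b₁) = √(MSE/Sₓₓ) = √(5.03049/5819.9) = 0.0294.
t = -0.0537 / 0.0294 = -1.8265.
df = n − 2 = 364.
One-sided p ≈ 0.0343, which is < 0.1, so reject H₀.
There is evidence that the true slope on residual sugar is negative.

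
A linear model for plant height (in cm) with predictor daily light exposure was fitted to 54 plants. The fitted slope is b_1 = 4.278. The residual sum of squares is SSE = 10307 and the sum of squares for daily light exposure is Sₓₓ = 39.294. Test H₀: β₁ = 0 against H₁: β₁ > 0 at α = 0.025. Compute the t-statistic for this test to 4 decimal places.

MSE = SSE/(n − 2) = 10307/52 = 198.212.
SE(b_1) = √(MSE/Sₓₓ) = √(198.212/39.294) = 2.24596.
t = 4.278 / 2.24596 = 1.9048.
df = n − 2 = 52.
One-sided p ≈ 0.0312, which is ≥ 0.025, so fail to reject H₀.
The data do not give significant evidence that the true slope on daily light exposure is positive.

t = 1.9048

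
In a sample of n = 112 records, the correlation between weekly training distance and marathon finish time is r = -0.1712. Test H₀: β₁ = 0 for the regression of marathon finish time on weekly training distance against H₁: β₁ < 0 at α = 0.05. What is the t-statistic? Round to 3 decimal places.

t = -1.822

t = r·√(n − 2)/√(1 − r²) = -0.1712·√110/√0.970691 = -1.822.
df = n − 2 = 110.
One-sided p ≈ 0.0356, which is < 0.05, so reject H₀.
There is evidence of a linear association between weekly training distance and marathon finish time.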